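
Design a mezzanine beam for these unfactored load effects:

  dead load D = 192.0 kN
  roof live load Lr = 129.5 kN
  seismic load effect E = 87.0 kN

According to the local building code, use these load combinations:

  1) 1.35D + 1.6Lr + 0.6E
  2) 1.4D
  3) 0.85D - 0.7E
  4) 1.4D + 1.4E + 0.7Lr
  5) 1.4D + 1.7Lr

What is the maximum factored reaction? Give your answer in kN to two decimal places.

518.60 kN

1) 1.35(192.0) + 1.6(129.5) + 0.6(87.0) = 259.20 + 207.20 + 52.20 = 518.60
2) 1.4(192.0) = 268.80
3) 0.85(192.0) - 0.7(87.0) = 163.20 - 60.90 = 102.30
4) 1.4(192.0) + 1.4(87.0) + 0.7(129.5) = 268.80 + 121.80 + 90.65 = 481.25
5) 1.4(192.0) + 1.7(129.5) = 268.80 + 220.15 = 488.95
Combination 1 governs: V_u = 518.60 kN.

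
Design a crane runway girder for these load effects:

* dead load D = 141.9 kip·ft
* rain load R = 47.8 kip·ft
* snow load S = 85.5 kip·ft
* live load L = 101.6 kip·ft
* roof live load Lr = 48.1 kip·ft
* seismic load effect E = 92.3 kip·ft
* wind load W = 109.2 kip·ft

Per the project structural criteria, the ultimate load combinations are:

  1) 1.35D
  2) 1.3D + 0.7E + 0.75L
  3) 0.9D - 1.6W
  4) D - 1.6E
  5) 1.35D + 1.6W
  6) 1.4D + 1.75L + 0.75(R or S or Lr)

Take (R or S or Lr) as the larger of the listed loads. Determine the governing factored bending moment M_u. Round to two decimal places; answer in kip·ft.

440.59 kip·ft

(R or S or Lr) → S = 85.5 kip·ft.
1) 1.35(141.9) = 191.57
2) 1.3(141.9) + 0.7(92.3) + 0.75(101.6) = 325.28
3) 0.9(141.9) - 1.6(109.2) = -47.01
4) 1.0(141.9) - 1.6(92.3) = -5.78
5) 1.35(141.9) + 1.6(109.2) = 366.29
6) 1.4(141.9) + 1.75(101.6) + 0.75(85.5) = 440.59
The controlling combination is 6, giving 440.59 kip·ft.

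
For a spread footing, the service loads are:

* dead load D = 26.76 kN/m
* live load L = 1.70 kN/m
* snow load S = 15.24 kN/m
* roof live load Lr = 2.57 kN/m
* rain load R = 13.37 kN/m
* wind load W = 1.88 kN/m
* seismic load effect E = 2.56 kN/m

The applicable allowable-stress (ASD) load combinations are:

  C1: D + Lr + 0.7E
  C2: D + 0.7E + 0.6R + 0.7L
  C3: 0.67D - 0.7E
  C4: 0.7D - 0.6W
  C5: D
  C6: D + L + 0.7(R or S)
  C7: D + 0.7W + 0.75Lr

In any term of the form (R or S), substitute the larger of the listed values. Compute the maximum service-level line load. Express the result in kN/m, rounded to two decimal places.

(R or S) → S = 15.24 kN/m.
C1: 1.0(26.76) + 1.0(2.57) + 0.7(2.56) = 26.76 + 2.57 + 1.79 = 31.12
C2: 1.0(26.76) + 0.7(2.56) + 0.6(13.37) + 0.7(1.70) = 26.76 + 1.79 + 8.02 + 1.19 = 37.76
C3: 0.67(26.76) - 0.7(2.56) = 17.93 - 1.79 = 16.14
C4: 0.7(26.76) - 0.6(1.88) = 18.73 - 1.13 = 17.60
C5: 1.0(26.76) = 26.76
C6: 1.0(26.76) + 1.0(1.70) + 0.7(15.24) = 26.76 + 1.70 + 10.67 = 39.13
C7: 1.0(26.76) + 0.7(1.88) + 0.75(2.57) = 30.00
Combination 6 governs: w = 39.13 kN/m.

39.13 kN/m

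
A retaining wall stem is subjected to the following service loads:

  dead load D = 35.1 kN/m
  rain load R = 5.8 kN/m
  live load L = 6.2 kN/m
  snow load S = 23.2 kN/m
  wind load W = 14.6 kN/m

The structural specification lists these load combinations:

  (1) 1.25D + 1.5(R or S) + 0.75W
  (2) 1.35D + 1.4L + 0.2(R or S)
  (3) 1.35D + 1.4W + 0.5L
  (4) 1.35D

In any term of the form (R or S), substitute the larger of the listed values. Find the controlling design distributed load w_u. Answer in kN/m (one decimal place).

89.6 kN/m

(R or S) → S = 23.2 kN/m.
(1) 1.25(35.1) + 1.5(23.2) + 0.75(14.6) = 89.6
(2) 1.35(35.1) + 1.4(6.2) + 0.2(23.2) = 47.4 + 8.7 + 4.6 = 60.7
(3) 1.35(35.1) + 1.4(14.6) + 0.5(6.2) = 47.4 + 20.4 + 3.1 = 70.9
(4) 1.35(35.1) = 47.4
Maximum is from combination 1.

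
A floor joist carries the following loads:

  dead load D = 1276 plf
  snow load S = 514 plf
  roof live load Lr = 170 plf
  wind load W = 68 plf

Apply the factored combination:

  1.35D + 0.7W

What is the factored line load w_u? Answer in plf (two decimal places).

1.35(1276) + 0.7(68) = 1770.20
w_u = 1770.20 plf.

1770.20 plf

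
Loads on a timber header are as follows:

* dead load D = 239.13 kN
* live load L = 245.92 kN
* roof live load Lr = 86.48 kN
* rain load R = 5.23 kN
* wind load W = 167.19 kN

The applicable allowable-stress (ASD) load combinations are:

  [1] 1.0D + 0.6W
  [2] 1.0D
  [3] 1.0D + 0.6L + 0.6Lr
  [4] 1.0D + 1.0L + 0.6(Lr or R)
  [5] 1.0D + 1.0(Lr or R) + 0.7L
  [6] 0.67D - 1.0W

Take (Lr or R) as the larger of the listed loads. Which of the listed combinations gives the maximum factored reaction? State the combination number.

(Lr or R) → Lr = 86.48 kN.
[1] 1.0(239.13) + 0.6(167.19) = 239.13 + 100.31 = 339.44
[2] 1.0(239.13) = 239.13
[3] 1.0(239.13) + 0.6(245.92) + 0.6(86.48) = 239.13 + 147.55 + 51.89 = 438.57
[4] 1.0(239.13) + 1.0(245.92) + 0.6(86.48) = 239.13 + 245.92 + 51.89 = 536.94
[5] 1.0(239.13) + 1.0(86.48) + 0.7(245.92) = 239.13 + 86.48 + 172.14 = 497.75
[6] 0.67(239.13) - 1.0(167.19) = 160.22 - 167.19 = -6.97
The largest value is 536.94 kN from combination 4.

Combination 4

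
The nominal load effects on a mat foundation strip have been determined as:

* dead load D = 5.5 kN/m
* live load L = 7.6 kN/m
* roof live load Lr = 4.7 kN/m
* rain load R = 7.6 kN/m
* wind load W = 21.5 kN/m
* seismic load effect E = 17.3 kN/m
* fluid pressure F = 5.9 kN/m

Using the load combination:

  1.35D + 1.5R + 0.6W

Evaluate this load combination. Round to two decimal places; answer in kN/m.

1.35(5.5) + 1.5(7.6) + 0.6(21.5) = 7.43 + 11.40 + 12.90 = 31.73
w_u = 31.73 kN/m.

31.73 kN/m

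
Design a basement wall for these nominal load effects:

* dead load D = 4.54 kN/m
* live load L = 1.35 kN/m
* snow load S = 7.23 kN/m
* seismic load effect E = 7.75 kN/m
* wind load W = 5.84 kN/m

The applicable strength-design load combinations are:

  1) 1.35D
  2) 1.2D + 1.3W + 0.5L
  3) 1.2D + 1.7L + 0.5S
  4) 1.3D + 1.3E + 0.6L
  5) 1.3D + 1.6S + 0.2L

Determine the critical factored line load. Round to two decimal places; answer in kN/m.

1) 1.35(4.54) = 6.13
2) 1.2(4.54) + 1.3(5.84) + 0.5(1.35) = 5.45 + 7.59 + 0.68 = 13.72
3) 1.2(4.54) + 1.7(1.35) + 0.5(7.23) = 11.36
4) 1.3(4.54) + 1.3(7.75) + 0.6(1.35) = 5.90 + 10.08 + 0.81 = 16.79
5) 1.3(4.54) + 1.6(7.23) + 0.2(1.35) = 5.90 + 11.57 + 0.27 = 17.74
Maximum is from combination 5.

17.74 kN/m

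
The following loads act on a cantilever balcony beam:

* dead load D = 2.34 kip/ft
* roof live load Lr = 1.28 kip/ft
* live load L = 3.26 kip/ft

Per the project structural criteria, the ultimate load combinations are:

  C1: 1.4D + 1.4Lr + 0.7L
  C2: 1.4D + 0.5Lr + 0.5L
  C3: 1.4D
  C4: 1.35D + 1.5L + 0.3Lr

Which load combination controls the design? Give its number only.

C1: 1.4(2.34) + 1.4(1.28) + 0.7(3.26) = 7.35
C2: 1.4(2.34) + 0.5(1.28) + 0.5(3.26) = 5.55
C3: 1.4(2.34) = 3.28
C4: 1.35(2.34) + 1.5(3.26) + 0.3(1.28) = 8.43
The largest value is 8.43 kip/ft from combination 4.

Combination 4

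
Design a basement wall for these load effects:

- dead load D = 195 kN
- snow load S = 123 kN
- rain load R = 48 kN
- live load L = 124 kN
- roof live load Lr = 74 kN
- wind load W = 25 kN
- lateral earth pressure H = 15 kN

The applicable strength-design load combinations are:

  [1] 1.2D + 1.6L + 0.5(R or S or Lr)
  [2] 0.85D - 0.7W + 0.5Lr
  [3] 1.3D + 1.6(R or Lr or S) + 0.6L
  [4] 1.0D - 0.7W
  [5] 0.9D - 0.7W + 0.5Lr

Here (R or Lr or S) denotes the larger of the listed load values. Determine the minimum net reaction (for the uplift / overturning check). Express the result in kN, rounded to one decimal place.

177.5 kN

(R or S or Lr) → S = 123 kN; (R or Lr or S) → S = 123 kN.
[1] 1.2(195) + 1.6(124) + 0.5(123) = 234.0 + 198.4 + 61.5 = 493.9
[2] 0.85(195) - 0.7(25) + 0.5(74) = 165.8 - 17.5 + 37.0 = 185.3
[3] 1.3(195) + 1.6(123) + 0.6(124) = 253.5 + 196.8 + 74.4 = 524.7
[4] 1.0(195) - 0.7(25) = 195.0 - 17.5 = 177.5
[5] 0.9(195) - 0.7(25) + 0.5(74) = 175.5 - 17.5 + 37.0 = 195.0
Combination 4 gives the minimum: 177.5 kN.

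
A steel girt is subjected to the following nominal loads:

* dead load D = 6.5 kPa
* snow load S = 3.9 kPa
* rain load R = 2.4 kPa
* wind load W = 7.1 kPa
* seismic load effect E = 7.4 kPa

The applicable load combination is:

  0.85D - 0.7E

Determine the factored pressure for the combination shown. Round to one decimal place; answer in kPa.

0.3 kPa

0.85(6.5) - 0.7(7.4) = 5.5 - 5.2 = 0.3
p_u = 0.3 kPa.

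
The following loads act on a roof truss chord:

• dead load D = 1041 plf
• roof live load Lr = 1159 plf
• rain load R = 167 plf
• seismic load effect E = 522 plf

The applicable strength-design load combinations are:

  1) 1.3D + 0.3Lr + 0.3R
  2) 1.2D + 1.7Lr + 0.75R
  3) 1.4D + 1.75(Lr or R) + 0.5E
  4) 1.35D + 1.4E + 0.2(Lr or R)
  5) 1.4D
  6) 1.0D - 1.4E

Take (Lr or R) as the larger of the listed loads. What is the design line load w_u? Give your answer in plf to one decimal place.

(Lr or R) → Lr = 1159 plf.
1) 1.3(1041) + 0.3(1159) + 0.3(167) = 1751.1
2) 1.2(1041) + 1.7(1159) + 0.75(167) = 3344.8
3) 1.4(1041) + 1.75(1159) + 0.5(522) = 3746.7
4) 1.35(1041) + 1.4(522) + 0.2(1159) = 2368.0
5) 1.4(1041) = 1457.4
6) 1.0(1041) - 1.4(522) = 310.2
Maximum is from combination 3.

3746.7 plf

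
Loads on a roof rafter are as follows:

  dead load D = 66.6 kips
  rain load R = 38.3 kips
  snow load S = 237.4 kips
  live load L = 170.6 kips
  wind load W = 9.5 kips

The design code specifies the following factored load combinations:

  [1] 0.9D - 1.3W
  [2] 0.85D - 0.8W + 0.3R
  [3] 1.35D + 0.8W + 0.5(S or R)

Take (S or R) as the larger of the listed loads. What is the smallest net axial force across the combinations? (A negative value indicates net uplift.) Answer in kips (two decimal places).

47.59 kips

(S or R) → S = 237.4 kips.
[1] 0.9(66.6) - 1.3(9.5) = 59.94 - 12.35 = 47.59
[2] 0.85(66.6) - 0.8(9.5) + 0.3(38.3) = 56.61 - 7.60 + 11.49 = 60.50
[3] 1.35(66.6) + 0.8(9.5) + 0.5(237.4) = 89.91 + 7.60 + 118.70 = 216.21
Combination 1 gives the minimum: 47.59 kips.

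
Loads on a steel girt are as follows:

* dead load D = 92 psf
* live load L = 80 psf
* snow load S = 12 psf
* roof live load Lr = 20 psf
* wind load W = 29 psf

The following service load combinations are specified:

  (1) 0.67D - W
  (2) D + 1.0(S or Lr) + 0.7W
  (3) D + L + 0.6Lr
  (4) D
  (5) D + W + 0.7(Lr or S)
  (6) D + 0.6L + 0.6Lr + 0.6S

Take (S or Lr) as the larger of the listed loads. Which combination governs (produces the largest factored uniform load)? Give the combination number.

(S or Lr) → Lr = 20 psf; (Lr or S) → Lr = 20 psf.
(1) 0.67(92) - 1.0(29) = 61.6 - 29.0 = 32.6
(2) 1.0(92) + 1.0(20) + 0.7(29) = 92.0 + 20.0 + 20.3 = 132.3
(3) 1.0(92) + 1.0(80) + 0.6(20) = 92.0 + 80.0 + 12.0 = 184.0
(4) 1.0(92) = 92.0
(5) 1.0(92) + 1.0(29) + 0.7(20) = 92.0 + 29.0 + 14.0 = 135.0
(6) 1.0(92) + 0.6(80) + 0.6(20) + 0.6(12) = 92.0 + 48.0 + 12.0 + 7.2 = 159.2
The largest value is 184.0 psf from combination 3.

Combination 3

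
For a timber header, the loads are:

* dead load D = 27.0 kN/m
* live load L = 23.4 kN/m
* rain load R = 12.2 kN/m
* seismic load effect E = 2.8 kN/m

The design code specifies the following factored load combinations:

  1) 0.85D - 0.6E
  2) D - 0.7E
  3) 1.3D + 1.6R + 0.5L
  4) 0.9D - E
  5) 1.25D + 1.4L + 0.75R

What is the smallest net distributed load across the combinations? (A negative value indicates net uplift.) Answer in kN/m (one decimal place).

21.3 kN/m

1) 0.85(27.0) - 0.6(2.8) = 23.0 - 1.7 = 21.3
2) 1.0(27.0) - 0.7(2.8) = 27.0 - 2.0 = 25.0
3) 1.3(27.0) + 1.6(12.2) + 0.5(23.4) = 35.1 + 19.5 + 11.7 = 66.3
4) 0.9(27.0) - 1.0(2.8) = 24.3 - 2.8 = 21.5
5) 1.25(27.0) + 1.4(23.4) + 0.75(12.2) = 75.7
Combination 1 gives the minimum: 21.3 kN/m.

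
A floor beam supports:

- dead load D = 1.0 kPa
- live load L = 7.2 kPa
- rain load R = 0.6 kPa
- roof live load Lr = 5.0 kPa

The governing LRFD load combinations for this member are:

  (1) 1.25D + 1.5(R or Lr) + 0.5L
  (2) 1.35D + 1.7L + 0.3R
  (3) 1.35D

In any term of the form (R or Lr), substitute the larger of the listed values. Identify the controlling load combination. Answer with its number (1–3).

Combination 2

(R or Lr) → Lr = 5.0 kPa.
(1) 1.25(1.0) + 1.5(5.0) + 0.5(7.2) = 12.35
(2) 1.35(1.0) + 1.7(7.2) + 0.3(0.6) = 13.77
(3) 1.35(1.0) = 1.35
The largest value is 13.77 kPa from combination 2.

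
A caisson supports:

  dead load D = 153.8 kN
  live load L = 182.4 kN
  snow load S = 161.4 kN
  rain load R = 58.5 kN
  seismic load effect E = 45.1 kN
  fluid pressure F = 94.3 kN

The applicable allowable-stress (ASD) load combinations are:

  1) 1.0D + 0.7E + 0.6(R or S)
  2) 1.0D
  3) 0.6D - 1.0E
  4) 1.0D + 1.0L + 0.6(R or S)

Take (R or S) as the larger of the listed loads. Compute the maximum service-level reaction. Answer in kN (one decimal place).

(R or S) → S = 161.4 kN.
1) 1.0(153.8) + 0.7(45.1) + 0.6(161.4) = 153.8 + 31.6 + 96.8 = 282.2
2) 1.0(153.8) = 153.8
3) 0.6(153.8) - 1.0(45.1) = 92.3 - 45.1 = 47.2
4) 1.0(153.8) + 1.0(182.4) + 0.6(161.4) = 153.8 + 182.4 + 96.8 = 433.0
Maximum is from combination 4.

433.0 kN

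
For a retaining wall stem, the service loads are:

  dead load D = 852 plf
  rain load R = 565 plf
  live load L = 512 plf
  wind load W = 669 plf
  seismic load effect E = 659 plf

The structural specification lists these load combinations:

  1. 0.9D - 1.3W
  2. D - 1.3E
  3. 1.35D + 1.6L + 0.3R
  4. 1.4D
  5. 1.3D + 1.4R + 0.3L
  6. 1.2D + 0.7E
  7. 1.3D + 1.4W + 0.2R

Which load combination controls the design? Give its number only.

Combination 7

1. 0.9(852) - 1.3(669) = 766.80 - 869.70 = -102.90
2. 1.0(852) - 1.3(659) = 852.00 - 856.70 = -4.70
3. 1.35(852) + 1.6(512) + 0.3(565) = 1150.20 + 819.20 + 169.50 = 2138.90
4. 1.4(852) = 1192.80
5. 1.3(852) + 1.4(565) + 0.3(512) = 1107.60 + 791.00 + 153.60 = 2052.20
6. 1.2(852) + 0.7(659) = 1022.40 + 461.30 = 1483.70
7. 1.3(852) + 1.4(669) + 0.2(565) = 1107.60 + 936.60 + 113.00 = 2157.20
The largest value is 2157.20 plf from combination 7.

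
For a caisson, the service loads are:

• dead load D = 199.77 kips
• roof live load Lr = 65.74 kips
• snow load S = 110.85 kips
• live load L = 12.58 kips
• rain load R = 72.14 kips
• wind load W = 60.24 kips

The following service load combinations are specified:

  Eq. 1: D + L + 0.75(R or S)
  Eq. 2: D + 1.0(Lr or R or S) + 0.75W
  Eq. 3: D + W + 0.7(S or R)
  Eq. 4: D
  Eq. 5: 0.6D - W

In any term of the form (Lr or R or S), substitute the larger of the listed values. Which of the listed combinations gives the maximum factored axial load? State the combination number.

Combination 2

(R or S) → S = 110.85 kips; (Lr or R or S) → S = 110.85 kips; (S or R) → S = 110.85 kips.
Eq. 1: 1.0(199.77) + 1.0(12.58) + 0.75(110.85) = 199.77 + 12.58 + 83.14 = 295.49
Eq. 2: 1.0(199.77) + 1.0(110.85) + 0.75(60.24) = 199.77 + 110.85 + 45.18 = 355.80
Eq. 3: 1.0(199.77) + 1.0(60.24) + 0.7(110.85) = 199.77 + 60.24 + 77.60 = 337.61
Eq. 4: 1.0(199.77) = 199.77
Eq. 5: 0.6(199.77) - 1.0(60.24) = 119.86 - 60.24 = 59.62
The largest value is 355.80 kips from combination 2.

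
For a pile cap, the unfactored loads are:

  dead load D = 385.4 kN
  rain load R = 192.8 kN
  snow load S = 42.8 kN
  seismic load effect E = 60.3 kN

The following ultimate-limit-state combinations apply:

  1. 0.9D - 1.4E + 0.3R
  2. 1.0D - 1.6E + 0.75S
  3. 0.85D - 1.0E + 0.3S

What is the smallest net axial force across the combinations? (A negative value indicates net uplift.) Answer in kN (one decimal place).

280.1 kN

1. 0.9(385.4) - 1.4(60.3) + 0.3(192.8) = 346.9 - 84.4 + 57.8 = 320.3
2. 1.0(385.4) - 1.6(60.3) + 0.75(42.8) = 385.4 - 96.5 + 32.1 = 321.0
3. 0.85(385.4) - 1.0(60.3) + 0.3(42.8) = 327.6 - 60.3 + 12.8 = 280.1
Combination 3 gives the minimum: 280.1 kN.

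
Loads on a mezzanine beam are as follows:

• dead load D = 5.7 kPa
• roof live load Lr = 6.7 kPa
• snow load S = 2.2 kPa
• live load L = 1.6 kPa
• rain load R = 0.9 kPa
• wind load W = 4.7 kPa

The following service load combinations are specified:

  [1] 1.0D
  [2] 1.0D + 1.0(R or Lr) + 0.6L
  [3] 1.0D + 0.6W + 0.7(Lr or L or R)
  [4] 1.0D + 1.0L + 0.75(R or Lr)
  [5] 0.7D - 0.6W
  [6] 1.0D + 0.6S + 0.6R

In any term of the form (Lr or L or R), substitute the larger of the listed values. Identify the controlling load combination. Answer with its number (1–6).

Combination 2

(R or Lr) → Lr = 6.7 kPa; (Lr or L or R) → Lr = 6.7 kPa.
[1] 1.0(5.7) = 5.70
[2] 1.0(5.7) + 1.0(6.7) + 0.6(1.6) = 13.36
[3] 1.0(5.7) + 0.6(4.7) + 0.7(6.7) = 13.21
[4] 1.0(5.7) + 1.0(1.6) + 0.75(6.7) = 12.33
[5] 0.7(5.7) - 0.6(4.7) = 1.17
[6] 1.0(5.7) + 0.6(2.2) + 0.6(0.9) = 7.56
The largest value is 13.36 kPa from combination 2.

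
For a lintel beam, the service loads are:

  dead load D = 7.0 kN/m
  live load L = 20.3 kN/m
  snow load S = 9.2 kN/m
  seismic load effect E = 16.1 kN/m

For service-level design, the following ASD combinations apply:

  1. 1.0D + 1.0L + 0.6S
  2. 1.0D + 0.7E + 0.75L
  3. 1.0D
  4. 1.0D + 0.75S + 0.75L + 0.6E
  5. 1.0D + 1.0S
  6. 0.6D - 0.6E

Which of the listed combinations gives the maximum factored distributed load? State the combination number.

Combination 4

1. 1.0(7.0) + 1.0(20.3) + 0.6(9.2) = 32.82
2. 1.0(7.0) + 0.7(16.1) + 0.75(20.3) = 33.50
3. 1.0(7.0) = 7.00
4. 1.0(7.0) + 0.75(9.2) + 0.75(20.3) + 0.6(16.1) = 38.79
5. 1.0(7.0) + 1.0(9.2) = 16.20
6. 0.6(7.0) - 0.6(16.1) = -5.46
The largest value is 38.79 kN/m from combination 4.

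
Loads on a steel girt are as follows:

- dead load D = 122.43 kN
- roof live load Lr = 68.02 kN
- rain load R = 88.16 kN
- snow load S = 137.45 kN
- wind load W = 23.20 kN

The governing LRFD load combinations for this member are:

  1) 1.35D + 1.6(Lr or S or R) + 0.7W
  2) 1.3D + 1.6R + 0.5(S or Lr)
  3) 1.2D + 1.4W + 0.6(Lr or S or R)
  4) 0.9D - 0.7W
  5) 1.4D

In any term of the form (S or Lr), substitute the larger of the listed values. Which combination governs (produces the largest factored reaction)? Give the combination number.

(Lr or S or R) → S = 137.45 kN; (S or Lr) → S = 137.45 kN.
1) 1.35(122.43) + 1.6(137.45) + 0.7(23.20) = 401.44
2) 1.3(122.43) + 1.6(88.16) + 0.5(137.45) = 368.94
3) 1.2(122.43) + 1.4(23.20) + 0.6(137.45) = 261.87
4) 0.9(122.43) - 0.7(23.20) = 93.95
5) 1.4(122.43) = 171.40
The largest value is 401.44 kN from combination 1.

Combination 1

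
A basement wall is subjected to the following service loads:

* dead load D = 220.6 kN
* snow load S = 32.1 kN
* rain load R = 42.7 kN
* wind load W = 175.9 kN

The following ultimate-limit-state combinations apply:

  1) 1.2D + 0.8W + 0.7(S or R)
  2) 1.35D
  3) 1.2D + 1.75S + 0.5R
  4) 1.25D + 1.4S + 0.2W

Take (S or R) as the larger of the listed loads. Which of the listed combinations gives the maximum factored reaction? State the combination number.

Combination 1

(S or R) → R = 42.7 kN.
1) 1.2(220.6) + 0.8(175.9) + 0.7(42.7) = 264.72 + 140.72 + 29.89 = 435.33
2) 1.35(220.6) = 297.81
3) 1.2(220.6) + 1.75(32.1) + 0.5(42.7) = 264.72 + 56.18 + 21.35 = 342.25
4) 1.25(220.6) + 1.4(32.1) + 0.2(175.9) = 275.75 + 44.94 + 35.18 = 355.87
The largest value is 435.33 kN from combination 1.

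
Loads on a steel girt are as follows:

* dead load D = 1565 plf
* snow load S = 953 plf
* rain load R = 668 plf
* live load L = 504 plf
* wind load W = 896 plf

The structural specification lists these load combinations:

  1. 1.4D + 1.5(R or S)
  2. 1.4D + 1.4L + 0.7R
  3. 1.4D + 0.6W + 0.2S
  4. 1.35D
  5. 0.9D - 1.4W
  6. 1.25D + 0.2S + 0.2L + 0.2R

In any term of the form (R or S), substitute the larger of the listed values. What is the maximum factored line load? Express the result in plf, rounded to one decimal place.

(R or S) → S = 953 plf.
1. 1.4(1565) + 1.5(953) = 2191.0 + 1429.5 = 3620.5
2. 1.4(1565) + 1.4(504) + 0.7(668) = 2191.0 + 705.6 + 467.6 = 3364.2
3. 1.4(1565) + 0.6(896) + 0.2(953) = 2191.0 + 537.6 + 190.6 = 2919.2
4. 1.35(1565) = 2112.8
5. 0.9(1565) - 1.4(896) = 1408.5 - 1254.4 = 154.1
6. 1.25(1565) + 0.2(953) + 0.2(504) + 0.2(668) = 1956.3 + 190.6 + 100.8 + 133.6 = 2381.3
Maximum is from combination 1.

3620.5 plf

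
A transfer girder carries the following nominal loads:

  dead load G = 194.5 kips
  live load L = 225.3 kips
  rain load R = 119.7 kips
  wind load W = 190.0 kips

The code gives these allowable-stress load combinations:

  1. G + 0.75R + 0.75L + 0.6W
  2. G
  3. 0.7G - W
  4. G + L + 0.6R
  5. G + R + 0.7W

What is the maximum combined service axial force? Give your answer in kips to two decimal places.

567.25 kips

1. 1.0(194.5) + 0.75(119.7) + 0.75(225.3) + 0.6(190.0) = 567.25
2. 1.0(194.5) = 194.50
3. 0.7(194.5) - 1.0(190.0) = 136.15 - 190.00 = -53.85
4. 1.0(194.5) + 1.0(225.3) + 0.6(119.7) = 194.50 + 225.30 + 71.82 = 491.62
5. 1.0(194.5) + 1.0(119.7) + 0.7(190.0) = 194.50 + 119.70 + 133.00 = 447.20
Maximum is from combination 1.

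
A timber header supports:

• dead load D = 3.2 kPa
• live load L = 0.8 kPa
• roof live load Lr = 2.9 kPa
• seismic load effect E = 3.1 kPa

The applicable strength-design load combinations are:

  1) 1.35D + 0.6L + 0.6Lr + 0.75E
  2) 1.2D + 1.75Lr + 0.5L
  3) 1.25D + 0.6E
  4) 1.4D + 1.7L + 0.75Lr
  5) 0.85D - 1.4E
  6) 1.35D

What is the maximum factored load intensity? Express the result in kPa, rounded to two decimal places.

9.32 kPa

1) 1.35(3.2) + 0.6(0.8) + 0.6(2.9) + 0.75(3.1) = 4.32 + 0.48 + 1.74 + 2.33 = 8.87
2) 1.2(3.2) + 1.75(2.9) + 0.5(0.8) = 3.84 + 5.08 + 0.40 = 9.32
3) 1.25(3.2) + 0.6(3.1) = 4.00 + 1.86 = 5.86
4) 1.4(3.2) + 1.7(0.8) + 0.75(2.9) = 4.48 + 1.36 + 2.18 = 8.02
5) 0.85(3.2) - 1.4(3.1) = 2.72 - 4.34 = -1.62
6) 1.35(3.2) = 4.32
The controlling combination is 2, giving 9.32 kPa.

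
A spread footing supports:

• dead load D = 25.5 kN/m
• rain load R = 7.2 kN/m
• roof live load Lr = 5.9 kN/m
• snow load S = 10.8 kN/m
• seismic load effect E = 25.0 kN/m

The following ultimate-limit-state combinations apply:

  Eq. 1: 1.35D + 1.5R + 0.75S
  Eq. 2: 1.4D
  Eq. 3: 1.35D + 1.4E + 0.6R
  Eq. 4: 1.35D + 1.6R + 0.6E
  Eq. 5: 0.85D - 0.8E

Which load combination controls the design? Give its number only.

Combination 3

Eq. 1: 1.35(25.5) + 1.5(7.2) + 0.75(10.8) = 34.4 + 10.8 + 8.1 = 53.3
Eq. 2: 1.4(25.5) = 35.7
Eq. 3: 1.35(25.5) + 1.4(25.0) + 0.6(7.2) = 34.4 + 35.0 + 4.3 = 73.7
Eq. 4: 1.35(25.5) + 1.6(7.2) + 0.6(25.0) = 34.4 + 11.5 + 15.0 = 60.9
Eq. 5: 0.85(25.5) - 0.8(25.0) = 21.7 - 20.0 = 1.7
The largest value is 73.7 kN/m from combination 3.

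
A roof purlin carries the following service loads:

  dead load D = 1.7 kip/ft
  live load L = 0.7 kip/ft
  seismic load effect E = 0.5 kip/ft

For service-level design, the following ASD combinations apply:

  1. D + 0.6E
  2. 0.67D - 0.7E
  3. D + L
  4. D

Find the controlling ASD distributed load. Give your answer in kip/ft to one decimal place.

2.4 kip/ft

1. 1.0(1.7) + 0.6(0.5) = 1.7 + 0.3 = 2.0
2. 0.67(1.7) - 0.7(0.5) = 0.8
3. 1.0(1.7) + 1.0(0.7) = 1.7 + 0.7 = 2.4
4. 1.0(1.7) = 1.7
The controlling combination is 3, giving 2.4 kip/ft.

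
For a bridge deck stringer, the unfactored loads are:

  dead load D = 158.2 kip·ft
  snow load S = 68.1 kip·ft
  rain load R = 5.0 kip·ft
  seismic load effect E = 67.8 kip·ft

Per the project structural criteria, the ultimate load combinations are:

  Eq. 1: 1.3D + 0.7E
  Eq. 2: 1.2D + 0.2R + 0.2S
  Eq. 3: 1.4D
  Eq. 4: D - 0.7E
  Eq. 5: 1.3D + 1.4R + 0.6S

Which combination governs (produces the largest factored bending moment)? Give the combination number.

Combination 5

Eq. 1: 1.3(158.2) + 0.7(67.8) = 253.1
Eq. 2: 1.2(158.2) + 0.2(5.0) + 0.2(68.1) = 204.5
Eq. 3: 1.4(158.2) = 221.5
Eq. 4: 1.0(158.2) - 0.7(67.8) = 158.2 - 47.5 = 110.7
Eq. 5: 1.3(158.2) + 1.4(5.0) + 0.6(68.1) = 253.5
The largest value is 253.5 kip·ft from combination 5.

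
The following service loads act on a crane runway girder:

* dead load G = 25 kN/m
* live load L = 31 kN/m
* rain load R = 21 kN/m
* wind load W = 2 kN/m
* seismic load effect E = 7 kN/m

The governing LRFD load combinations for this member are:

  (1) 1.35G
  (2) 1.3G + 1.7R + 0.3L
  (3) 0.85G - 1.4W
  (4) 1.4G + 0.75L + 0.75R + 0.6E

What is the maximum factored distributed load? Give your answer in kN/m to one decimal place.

78.2 kN/m

(1) 1.35(25) = 33.8
(2) 1.3(25) + 1.7(21) + 0.3(31) = 77.5
(3) 0.85(25) - 1.4(2) = 18.5
(4) 1.4(25) + 0.75(31) + 0.75(21) + 0.6(7) = 78.2
Combination 4 governs: w_u = 78.2 kN/m.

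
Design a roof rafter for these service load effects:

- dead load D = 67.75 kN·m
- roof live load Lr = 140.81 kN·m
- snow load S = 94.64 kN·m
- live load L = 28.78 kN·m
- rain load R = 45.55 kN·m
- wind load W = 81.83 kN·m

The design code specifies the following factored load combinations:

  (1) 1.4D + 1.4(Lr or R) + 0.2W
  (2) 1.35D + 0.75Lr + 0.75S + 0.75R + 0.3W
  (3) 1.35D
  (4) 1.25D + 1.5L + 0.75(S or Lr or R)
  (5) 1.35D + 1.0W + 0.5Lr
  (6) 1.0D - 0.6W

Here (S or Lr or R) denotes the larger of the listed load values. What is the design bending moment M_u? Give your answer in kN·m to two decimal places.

326.76 kN·m

(Lr or R) → Lr = 140.81 kN·m; (S or Lr or R) → Lr = 140.81 kN·m.
(1) 1.4(67.75) + 1.4(140.81) + 0.2(81.83) = 94.85 + 197.13 + 16.37 = 308.35
(2) 1.35(67.75) + 0.75(140.81) + 0.75(94.64) + 0.75(45.55) + 0.3(81.83) = 91.46 + 105.61 + 70.98 + 34.16 + 24.55 = 326.76
(3) 1.35(67.75) = 91.46
(4) 1.25(67.75) + 1.5(28.78) + 0.75(140.81) = 84.69 + 43.17 + 105.61 = 233.47
(5) 1.35(67.75) + 1.0(81.83) + 0.5(140.81) = 91.46 + 81.83 + 70.41 = 243.70
(6) 1.0(67.75) - 0.6(81.83) = 67.75 - 49.10 = 18.65
Maximum is from combination 2.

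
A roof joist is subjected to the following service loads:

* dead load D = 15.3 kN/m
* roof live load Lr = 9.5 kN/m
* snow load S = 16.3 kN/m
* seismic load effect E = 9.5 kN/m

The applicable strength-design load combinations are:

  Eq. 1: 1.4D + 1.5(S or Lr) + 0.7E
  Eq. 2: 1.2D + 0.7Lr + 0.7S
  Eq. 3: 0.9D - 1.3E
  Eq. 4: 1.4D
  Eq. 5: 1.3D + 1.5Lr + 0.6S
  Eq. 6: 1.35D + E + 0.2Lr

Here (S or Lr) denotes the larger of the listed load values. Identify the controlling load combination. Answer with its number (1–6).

(S or Lr) → S = 16.3 kN/m.
Eq. 1: 1.4(15.3) + 1.5(16.3) + 0.7(9.5) = 52.52
Eq. 2: 1.2(15.3) + 0.7(9.5) + 0.7(16.3) = 36.42
Eq. 3: 0.9(15.3) - 1.3(9.5) = 1.42
Eq. 4: 1.4(15.3) = 21.42
Eq. 5: 1.3(15.3) + 1.5(9.5) + 0.6(16.3) = 43.92
Eq. 6: 1.35(15.3) + 1.0(9.5) + 0.2(9.5) = 32.06
The largest value is 52.52 kN/m from combination 1.

Combination 1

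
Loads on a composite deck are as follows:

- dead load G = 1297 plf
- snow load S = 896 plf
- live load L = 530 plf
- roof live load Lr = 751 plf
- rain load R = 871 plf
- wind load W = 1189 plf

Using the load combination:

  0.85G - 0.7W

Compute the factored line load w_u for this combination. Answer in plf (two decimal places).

0.85(1297) - 0.7(1189) = 1102.45 - 832.30 = 270.15
w_u = 270.15 plf.

270.15 plf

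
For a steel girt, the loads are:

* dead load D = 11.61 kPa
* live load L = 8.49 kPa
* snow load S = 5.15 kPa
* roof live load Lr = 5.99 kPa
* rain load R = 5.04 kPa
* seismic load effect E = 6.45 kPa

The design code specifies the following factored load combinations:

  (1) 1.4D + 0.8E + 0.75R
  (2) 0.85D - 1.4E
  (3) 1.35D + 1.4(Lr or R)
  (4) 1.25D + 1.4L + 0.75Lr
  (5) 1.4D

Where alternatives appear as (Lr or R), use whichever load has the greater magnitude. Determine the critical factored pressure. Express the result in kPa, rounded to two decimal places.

30.89 kPa

(Lr or R) → Lr = 5.99 kPa.
(1) 1.4(11.61) + 0.8(6.45) + 0.75(5.04) = 25.19
(2) 0.85(11.61) - 1.4(6.45) = 0.84
(3) 1.35(11.61) + 1.4(5.99) = 24.06
(4) 1.25(11.61) + 1.4(8.49) + 0.75(5.99) = 30.89
(5) 1.4(11.61) = 16.25
Maximum is from combination 4.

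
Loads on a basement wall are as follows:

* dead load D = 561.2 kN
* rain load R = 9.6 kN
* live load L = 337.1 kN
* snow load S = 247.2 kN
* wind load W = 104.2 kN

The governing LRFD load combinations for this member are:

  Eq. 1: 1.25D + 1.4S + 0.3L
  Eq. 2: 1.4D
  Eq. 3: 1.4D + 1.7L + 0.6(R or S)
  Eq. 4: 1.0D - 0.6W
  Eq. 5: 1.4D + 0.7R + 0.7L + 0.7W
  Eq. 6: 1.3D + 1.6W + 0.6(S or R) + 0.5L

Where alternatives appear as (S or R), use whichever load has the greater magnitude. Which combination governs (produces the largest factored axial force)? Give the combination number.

Combination 3

(R or S) → S = 247.2 kN; (S or R) → S = 247.2 kN.
Eq. 1: 1.25(561.2) + 1.4(247.2) + 0.3(337.1) = 701.50 + 346.08 + 101.13 = 1148.71
Eq. 2: 1.4(561.2) = 785.68
Eq. 3: 1.4(561.2) + 1.7(337.1) + 0.6(247.2) = 785.68 + 573.07 + 148.32 = 1507.07
Eq. 4: 1.0(561.2) - 0.6(104.2) = 561.20 - 62.52 = 498.68
Eq. 5: 1.4(561.2) + 0.7(9.6) + 0.7(337.1) + 0.7(104.2) = 785.68 + 6.72 + 235.97 + 72.94 = 1101.31
Eq. 6: 1.3(561.2) + 1.6(104.2) + 0.6(247.2) + 0.5(337.1) = 729.56 + 166.72 + 148.32 + 168.55 = 1213.15
The largest value is 1507.07 kN from combination 3.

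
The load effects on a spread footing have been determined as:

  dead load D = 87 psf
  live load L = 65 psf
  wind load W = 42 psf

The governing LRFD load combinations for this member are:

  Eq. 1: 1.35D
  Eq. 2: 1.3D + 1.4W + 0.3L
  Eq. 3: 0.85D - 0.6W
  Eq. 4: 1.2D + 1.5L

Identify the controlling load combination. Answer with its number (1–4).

Combination 4

Eq. 1: 1.35(87) = 117.45
Eq. 2: 1.3(87) + 1.4(42) + 0.3(65) = 191.40
Eq. 3: 0.85(87) - 0.6(42) = 48.75
Eq. 4: 1.2(87) + 1.5(65) = 201.90
The largest value is 201.90 psf from combination 4.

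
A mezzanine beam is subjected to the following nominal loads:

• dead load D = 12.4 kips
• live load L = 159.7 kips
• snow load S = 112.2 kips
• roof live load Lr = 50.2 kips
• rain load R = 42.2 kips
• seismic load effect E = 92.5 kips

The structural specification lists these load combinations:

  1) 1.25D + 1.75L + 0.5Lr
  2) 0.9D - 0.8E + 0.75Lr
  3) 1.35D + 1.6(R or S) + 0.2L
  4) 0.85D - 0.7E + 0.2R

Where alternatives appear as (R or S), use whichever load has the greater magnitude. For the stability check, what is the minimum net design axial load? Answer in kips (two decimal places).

(R or S) → S = 112.2 kips.
1) 1.25(12.4) + 1.75(159.7) + 0.5(50.2) = 15.50 + 279.48 + 25.10 = 320.08
2) 0.9(12.4) - 0.8(92.5) + 0.75(50.2) = 11.16 - 74.00 + 37.65 = -25.19
3) 1.35(12.4) + 1.6(112.2) + 0.2(159.7) = 16.74 + 179.52 + 31.94 = 228.20
4) 0.85(12.4) - 0.7(92.5) + 0.2(42.2) = 10.54 - 64.75 + 8.44 = -45.77
Combination 4 gives the minimum: -45.77 kips.

-45.77 kips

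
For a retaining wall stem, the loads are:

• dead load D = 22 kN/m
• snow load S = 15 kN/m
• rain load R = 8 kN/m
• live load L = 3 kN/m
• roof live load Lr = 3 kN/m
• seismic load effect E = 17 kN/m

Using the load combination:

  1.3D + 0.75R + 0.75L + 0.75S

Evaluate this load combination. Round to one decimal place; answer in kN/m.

48.1 kN/m

1.3(22) + 0.75(8) + 0.75(3) + 0.75(15) = 48.1
w_u = 48.1 kN/m.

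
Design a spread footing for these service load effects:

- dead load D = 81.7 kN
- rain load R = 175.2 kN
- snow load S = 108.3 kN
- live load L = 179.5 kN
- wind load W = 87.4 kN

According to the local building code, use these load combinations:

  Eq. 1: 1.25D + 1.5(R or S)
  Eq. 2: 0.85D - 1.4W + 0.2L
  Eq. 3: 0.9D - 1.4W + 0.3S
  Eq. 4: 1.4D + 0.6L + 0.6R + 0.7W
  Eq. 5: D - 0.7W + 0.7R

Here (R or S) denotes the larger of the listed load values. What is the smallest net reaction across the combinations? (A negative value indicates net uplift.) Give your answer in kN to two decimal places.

(R or S) → R = 175.2 kN.
Eq. 1: 1.25(81.7) + 1.5(175.2) = 102.13 + 262.80 = 364.93
Eq. 2: 0.85(81.7) - 1.4(87.4) + 0.2(179.5) = -17.02
Eq. 3: 0.9(81.7) - 1.4(87.4) + 0.3(108.3) = 73.53 - 122.36 + 32.49 = -16.34
Eq. 4: 1.4(81.7) + 0.6(179.5) + 0.6(175.2) + 0.7(87.4) = 114.38 + 107.70 + 105.12 + 61.18 = 388.38
Eq. 5: 1.0(81.7) - 0.7(87.4) + 0.7(175.2) = 81.70 - 61.18 + 122.64 = 143.16
Combination 2 gives the minimum: -17.02 kN.

-17.02 kN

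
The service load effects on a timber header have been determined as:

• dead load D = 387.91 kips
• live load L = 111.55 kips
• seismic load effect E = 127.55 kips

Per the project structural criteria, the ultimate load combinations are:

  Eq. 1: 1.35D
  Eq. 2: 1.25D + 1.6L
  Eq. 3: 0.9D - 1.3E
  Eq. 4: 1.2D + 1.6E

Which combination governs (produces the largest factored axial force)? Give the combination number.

Eq. 1: 1.35(387.91) = 523.68
Eq. 2: 1.25(387.91) + 1.6(111.55) = 663.37
Eq. 3: 0.9(387.91) - 1.3(127.55) = 183.30
Eq. 4: 1.2(387.91) + 1.6(127.55) = 669.57
The largest value is 669.57 kips from combination 4.

Combination 4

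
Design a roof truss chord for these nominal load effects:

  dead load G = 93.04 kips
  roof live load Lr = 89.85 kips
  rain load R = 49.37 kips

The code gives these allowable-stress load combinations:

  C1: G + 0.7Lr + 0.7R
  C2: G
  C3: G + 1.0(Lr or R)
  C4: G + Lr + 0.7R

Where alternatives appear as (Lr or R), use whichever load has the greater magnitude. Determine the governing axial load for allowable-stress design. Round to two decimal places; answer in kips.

217.45 kips

(Lr or R) → Lr = 89.85 kips.
C1: 1.0(93.04) + 0.7(89.85) + 0.7(49.37) = 190.49
C2: 1.0(93.04) = 93.04
C3: 1.0(93.04) + 1.0(89.85) = 93.04 + 89.85 = 182.89
C4: 1.0(93.04) + 1.0(89.85) + 0.7(49.37) = 93.04 + 89.85 + 34.56 = 217.45
Combination 4 governs: P = 217.45 kips.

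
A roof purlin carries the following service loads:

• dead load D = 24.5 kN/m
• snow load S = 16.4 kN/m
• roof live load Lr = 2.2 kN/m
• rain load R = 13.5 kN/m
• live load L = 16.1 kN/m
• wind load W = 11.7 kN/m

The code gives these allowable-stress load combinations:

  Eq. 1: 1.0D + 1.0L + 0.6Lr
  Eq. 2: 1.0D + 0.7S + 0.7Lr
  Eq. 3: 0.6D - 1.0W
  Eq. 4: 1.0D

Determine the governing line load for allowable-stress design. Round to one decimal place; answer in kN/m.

Eq. 1: 1.0(24.5) + 1.0(16.1) + 0.6(2.2) = 24.5 + 16.1 + 1.3 = 41.9
Eq. 2: 1.0(24.5) + 0.7(16.4) + 0.7(2.2) = 24.5 + 11.5 + 1.5 = 37.5
Eq. 3: 0.6(24.5) - 1.0(11.7) = 14.7 - 11.7 = 3.0
Eq. 4: 1.0(24.5) = 24.5
Combination 1 governs: w = 41.9 kN/m.

41.9 kN/m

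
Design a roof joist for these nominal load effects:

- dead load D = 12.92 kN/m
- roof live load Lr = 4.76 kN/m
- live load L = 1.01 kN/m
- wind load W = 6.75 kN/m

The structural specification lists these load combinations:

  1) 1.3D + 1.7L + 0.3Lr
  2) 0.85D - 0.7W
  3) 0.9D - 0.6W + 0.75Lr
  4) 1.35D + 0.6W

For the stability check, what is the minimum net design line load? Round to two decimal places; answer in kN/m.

6.26 kN/m

1) 1.3(12.92) + 1.7(1.01) + 0.3(4.76) = 19.94
2) 0.85(12.92) - 0.7(6.75) = 6.26
3) 0.9(12.92) - 0.6(6.75) + 0.75(4.76) = 11.63 - 4.05 + 3.57 = 11.15
4) 1.35(12.92) + 0.6(6.75) = 17.44 + 4.05 = 21.49
Combination 2 gives the minimum: 6.26 kN/m.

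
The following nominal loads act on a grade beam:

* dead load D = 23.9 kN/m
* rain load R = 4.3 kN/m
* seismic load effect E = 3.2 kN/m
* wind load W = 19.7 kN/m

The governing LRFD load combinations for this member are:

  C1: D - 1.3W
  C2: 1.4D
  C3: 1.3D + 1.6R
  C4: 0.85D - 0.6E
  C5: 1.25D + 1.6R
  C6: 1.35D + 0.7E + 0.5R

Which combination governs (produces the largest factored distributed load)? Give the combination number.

Combination 3

C1: 1.0(23.9) - 1.3(19.7) = -1.7
C2: 1.4(23.9) = 33.5
C3: 1.3(23.9) + 1.6(4.3) = 38.0
C4: 0.85(23.9) - 0.6(3.2) = 18.4
C5: 1.25(23.9) + 1.6(4.3) = 36.8
C6: 1.35(23.9) + 0.7(3.2) + 0.5(4.3) = 36.7
The largest value is 38.0 kN/m from combination 3.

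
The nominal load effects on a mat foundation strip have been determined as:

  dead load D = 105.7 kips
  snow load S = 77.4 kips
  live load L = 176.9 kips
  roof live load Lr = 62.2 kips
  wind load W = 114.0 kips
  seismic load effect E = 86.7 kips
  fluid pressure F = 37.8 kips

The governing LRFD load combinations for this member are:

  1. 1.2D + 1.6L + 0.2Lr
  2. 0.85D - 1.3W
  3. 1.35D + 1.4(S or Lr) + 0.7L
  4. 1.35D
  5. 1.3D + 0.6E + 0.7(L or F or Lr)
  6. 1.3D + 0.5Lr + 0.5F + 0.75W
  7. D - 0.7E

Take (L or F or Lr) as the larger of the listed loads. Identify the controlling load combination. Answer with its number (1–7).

Combination 1

(S or Lr) → S = 77.4 kips; (L or F or Lr) → L = 176.9 kips.
1. 1.2(105.7) + 1.6(176.9) + 0.2(62.2) = 422.3
2. 0.85(105.7) - 1.3(114.0) = 89.8 - 148.2 = -58.4
3. 1.35(105.7) + 1.4(77.4) + 0.7(176.9) = 142.7 + 108.4 + 123.8 = 374.9
4. 1.35(105.7) = 142.7
5. 1.3(105.7) + 0.6(86.7) + 0.7(176.9) = 313.3
6. 1.3(105.7) + 0.5(62.2) + 0.5(37.8) + 0.75(114.0) = 137.4 + 31.1 + 18.9 + 85.5 = 272.9
7. 1.0(105.7) - 0.7(86.7) = 105.7 - 60.7 = 45.0
The largest value is 422.3 kips from combination 1.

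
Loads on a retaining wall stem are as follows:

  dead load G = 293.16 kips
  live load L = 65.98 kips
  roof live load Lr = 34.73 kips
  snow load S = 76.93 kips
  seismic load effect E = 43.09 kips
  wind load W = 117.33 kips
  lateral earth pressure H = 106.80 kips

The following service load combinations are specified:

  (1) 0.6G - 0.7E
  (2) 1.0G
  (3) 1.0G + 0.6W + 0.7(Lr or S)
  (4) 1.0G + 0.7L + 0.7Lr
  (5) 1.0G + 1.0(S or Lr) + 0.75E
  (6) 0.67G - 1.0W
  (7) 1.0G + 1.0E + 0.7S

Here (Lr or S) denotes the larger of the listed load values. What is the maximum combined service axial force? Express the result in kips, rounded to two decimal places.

417.41 kips

(Lr or S) → S = 76.93 kips; (S or Lr) → S = 76.93 kips.
(1) 0.6(293.16) - 0.7(43.09) = 145.73
(2) 1.0(293.16) = 293.16
(3) 1.0(293.16) + 0.6(117.33) + 0.7(76.93) = 293.16 + 70.40 + 53.85 = 417.41
(4) 1.0(293.16) + 0.7(65.98) + 0.7(34.73) = 293.16 + 46.19 + 24.31 = 363.66
(5) 1.0(293.16) + 1.0(76.93) + 0.75(43.09) = 293.16 + 76.93 + 32.32 = 402.41
(6) 0.67(293.16) - 1.0(117.33) = 196.42 - 117.33 = 79.09
(7) 1.0(293.16) + 1.0(43.09) + 0.7(76.93) = 293.16 + 43.09 + 53.85 = 390.10
Maximum is from combination 3.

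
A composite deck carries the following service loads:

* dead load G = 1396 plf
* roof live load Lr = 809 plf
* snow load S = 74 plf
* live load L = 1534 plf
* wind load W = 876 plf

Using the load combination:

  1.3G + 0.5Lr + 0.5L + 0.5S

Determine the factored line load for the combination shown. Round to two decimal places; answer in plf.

1.3(1396) + 0.5(809) + 0.5(1534) + 0.5(74) = 1814.80 + 404.50 + 767.00 + 37.00 = 3023.30
w_u = 3023.30 plf.

3023.30 plf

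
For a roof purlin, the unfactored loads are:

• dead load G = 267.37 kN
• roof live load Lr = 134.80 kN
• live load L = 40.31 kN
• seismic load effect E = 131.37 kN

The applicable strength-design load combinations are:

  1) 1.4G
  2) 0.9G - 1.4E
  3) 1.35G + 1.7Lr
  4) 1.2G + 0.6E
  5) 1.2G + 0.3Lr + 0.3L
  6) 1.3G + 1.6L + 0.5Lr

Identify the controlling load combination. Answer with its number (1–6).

Combination 3

1) 1.4(267.37) = 374.32
2) 0.9(267.37) - 1.4(131.37) = 56.72
3) 1.35(267.37) + 1.7(134.80) = 590.11
4) 1.2(267.37) + 0.6(131.37) = 399.67
5) 1.2(267.37) + 0.3(134.80) + 0.3(40.31) = 373.38
6) 1.3(267.37) + 1.6(40.31) + 0.5(134.80) = 479.48
The largest value is 590.11 kN from combination 3.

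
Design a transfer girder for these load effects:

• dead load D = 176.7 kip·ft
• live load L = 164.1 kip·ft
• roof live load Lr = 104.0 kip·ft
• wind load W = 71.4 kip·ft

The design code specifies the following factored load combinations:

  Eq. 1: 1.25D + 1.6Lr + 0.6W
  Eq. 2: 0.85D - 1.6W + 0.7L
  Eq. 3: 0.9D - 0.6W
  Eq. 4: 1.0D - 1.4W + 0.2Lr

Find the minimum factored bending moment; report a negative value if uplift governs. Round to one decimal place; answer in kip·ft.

Eq. 1: 1.25(176.7) + 1.6(104.0) + 0.6(71.4) = 220.9 + 166.4 + 42.8 = 430.1
Eq. 2: 0.85(176.7) - 1.6(71.4) + 0.7(164.1) = 150.8
Eq. 3: 0.9(176.7) - 0.6(71.4) = 159.0 - 42.8 = 116.2
Eq. 4: 1.0(176.7) - 1.4(71.4) + 0.2(104.0) = 176.7 - 100.0 + 20.8 = 97.5
Combination 4 gives the minimum: 97.5 kip·ft.

97.5 kip·ft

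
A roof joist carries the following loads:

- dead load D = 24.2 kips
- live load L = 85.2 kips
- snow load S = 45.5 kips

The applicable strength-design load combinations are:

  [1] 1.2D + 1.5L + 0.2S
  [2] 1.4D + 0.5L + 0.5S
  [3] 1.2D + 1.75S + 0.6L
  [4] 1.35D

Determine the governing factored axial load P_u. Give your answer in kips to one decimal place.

165.9 kips

[1] 1.2(24.2) + 1.5(85.2) + 0.2(45.5) = 29.0 + 127.8 + 9.1 = 165.9
[2] 1.4(24.2) + 0.5(85.2) + 0.5(45.5) = 99.2
[3] 1.2(24.2) + 1.75(45.5) + 0.6(85.2) = 159.8
[4] 1.35(24.2) = 32.7
Combination 1 governs: P_u = 165.9 kips.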